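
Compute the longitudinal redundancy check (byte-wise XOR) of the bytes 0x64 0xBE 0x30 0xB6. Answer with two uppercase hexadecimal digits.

5C

XOR the bytes together:
  start with 0x64
  0x64 ⊕ 0xBE = 0xDA
  0xDA ⊕ 0x30 = 0xEA
  0xEA ⊕ 0xB6 = 0x5C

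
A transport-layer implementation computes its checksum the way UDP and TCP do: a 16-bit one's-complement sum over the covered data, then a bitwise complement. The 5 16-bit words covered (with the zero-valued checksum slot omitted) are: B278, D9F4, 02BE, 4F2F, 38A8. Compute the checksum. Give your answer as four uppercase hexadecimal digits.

E8FC

One's-complement addition (fold any carry out of bit 15 back into bit 0):
  0xB278 + 0xD9F4 = 0x18C6C → wrap carry → 0x8C6D
  0x8C6D + 0x02BE = 0x08F2B
  0x8F2B + 0x4F2F = 0x0DE5A
  0xDE5A + 0x38A8 = 0x11702 → wrap carry → 0x1703
One's-complement sum = 0x1703.
Checksum = ~0x1703 & 0xFFFF = 0xE8FC.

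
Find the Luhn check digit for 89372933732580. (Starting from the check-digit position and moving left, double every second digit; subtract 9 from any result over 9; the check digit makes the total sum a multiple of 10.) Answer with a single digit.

Partial digits right→left: 0 8 5 2 3 7 3 3 9 2 7 3 9 8
Double every second digit counting from the check-digit position (so the 1st, 3rd, 5th, ... of the partial from the right).
  doubled (with −9 where >9): 0 1 6 6 9 5 9 → sum 36
  kept as-is: 8 2 7 3 2 3 8 → sum 33
Total = 36 + 33 = 69.
Check digit = (10 − (69 mod 10)) mod 10 = 1.

1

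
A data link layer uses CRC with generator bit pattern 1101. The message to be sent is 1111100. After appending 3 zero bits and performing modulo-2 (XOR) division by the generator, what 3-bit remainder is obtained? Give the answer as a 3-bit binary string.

010

Append 3 zeros: 1111100000. Divide by 1101 (XOR where the leading bit is 1):
  pos 0: 1111 XOR 1101 = 0010
  pos 2: 1010 XOR 1101 = 0111
  pos 3: 1110 XOR 1101 = 0011
  pos 5: 1100 XOR 1101 = 0001
Remainder (last 3 bits) = 010. This is the CRC / FCS.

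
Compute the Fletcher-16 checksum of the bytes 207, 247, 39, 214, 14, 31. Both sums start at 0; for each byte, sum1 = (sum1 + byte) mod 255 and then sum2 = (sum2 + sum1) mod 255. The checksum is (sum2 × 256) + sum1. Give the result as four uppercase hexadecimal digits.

13F2

Running sums (mod 255):
  after byte 0 (207): sum1=207, sum2=207
  after byte 1 (247): sum1=199, sum2=151
  after byte 2 (39): sum1=238, sum2=134
  after byte 3 (214): sum1=197, sum2=76
  after byte 4 (14): sum1=211, sum2=32
  after byte 5 (31): sum1=242, sum2=19
Checksum = sum2·256 + sum1 = 19·256 + 242 = 5106 = 0x13F2.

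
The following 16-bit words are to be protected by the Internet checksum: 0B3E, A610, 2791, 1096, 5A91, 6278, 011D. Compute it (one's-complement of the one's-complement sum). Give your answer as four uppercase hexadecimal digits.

One's-complement addition (fold any carry out of bit 15 back into bit 0):
  0x0B3E + 0xA610 = 0x0B14E
  0xB14E + 0x2791 = 0x0D8DF
  0xD8DF + 0x1096 = 0x0E975
  0xE975 + 0x5A91 = 0x14406 → wrap carry → 0x4407
  0x4407 + 0x6278 = 0x0A67F
  0xA67F + 0x011D = 0x0A79C
One's-complement sum = 0xA79C.
Checksum = ~0xA79C & 0xFFFF = 0x5863.

5863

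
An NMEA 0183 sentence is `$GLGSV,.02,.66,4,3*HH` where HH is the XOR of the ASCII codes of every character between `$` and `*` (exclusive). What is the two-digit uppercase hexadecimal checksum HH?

4C

XOR the ASCII codes of the payload characters:
  'G' = 0x47 → acc = 0x47
  'L' = 0x4C → acc = 0x0B
  'G' = 0x47 → acc = 0x4C
  'S' = 0x53 → acc = 0x1F
  'V' = 0x56 → acc = 0x49
  ',' = 0x2C → acc = 0x65
  '.' = 0x2E → acc = 0x4B
  '0' = 0x30 → acc = 0x7B
  '2' = 0x32 → acc = 0x49
  ',' = 0x2C → acc = 0x65
  '.' = 0x2E → acc = 0x4B
  '6' = 0x36 → acc = 0x7D
  '6' = 0x36 → acc = 0x4B
  ',' = 0x2C → acc = 0x67
  '4' = 0x34 → acc = 0x53
  ',' = 0x2C → acc = 0x7F
  '3' = 0x33 → acc = 0x4C
Checksum = 0x4C.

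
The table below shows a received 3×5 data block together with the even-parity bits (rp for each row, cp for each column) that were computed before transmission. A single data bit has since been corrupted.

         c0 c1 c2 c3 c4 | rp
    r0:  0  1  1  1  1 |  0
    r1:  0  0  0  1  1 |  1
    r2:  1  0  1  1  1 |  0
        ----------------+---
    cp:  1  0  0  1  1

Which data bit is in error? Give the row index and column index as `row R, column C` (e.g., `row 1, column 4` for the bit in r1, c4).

row 1, column 1

Recompute each row's even parity and compare to rp:
  r0: data parity 0, sent rp 0 → ok
  r1: data parity 0, sent rp 1 → mismatch
  r2: data parity 0, sent rp 0 → ok
Recompute each column's even parity and compare to cp:
  c0: data parity 1, sent cp 1 → ok
  c1: data parity 1, sent cp 0 → mismatch
  c2: data parity 0, sent cp 0 → ok
  c3: data parity 1, sent cp 1 → ok
  c4: data parity 1, sent cp 1 → ok
Exactly one row (r1) and one column (c1) fail → the flipped bit is at their intersection.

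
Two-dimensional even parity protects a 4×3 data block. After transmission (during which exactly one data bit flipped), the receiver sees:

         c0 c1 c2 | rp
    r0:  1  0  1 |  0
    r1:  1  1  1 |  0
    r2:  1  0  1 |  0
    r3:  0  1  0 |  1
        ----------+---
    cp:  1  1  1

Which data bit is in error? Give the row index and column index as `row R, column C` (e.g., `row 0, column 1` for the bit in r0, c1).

Recompute each row's even parity and compare to rp:
  r0: data parity 0, sent rp 0 → ok
  r1: data parity 1, sent rp 0 → mismatch
  r2: data parity 0, sent rp 0 → ok
  r3: data parity 1, sent rp 1 → ok
Recompute each column's even parity and compare to cp:
  c0: data parity 1, sent cp 1 → ok
  c1: data parity 0, sent cp 1 → mismatch
  c2: data parity 1, sent cp 1 → ok
Exactly one row (r1) and one column (c1) fail → the flipped bit is at their intersection.

row 1, column 1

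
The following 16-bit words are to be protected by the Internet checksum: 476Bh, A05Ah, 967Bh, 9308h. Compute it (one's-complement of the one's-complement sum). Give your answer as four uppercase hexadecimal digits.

EEB5

One's-complement addition (fold any carry out of bit 15 back into bit 0):
  0x476B + 0xA05A = 0x0E7C5
  0xE7C5 + 0x967B = 0x17E40 → wrap carry → 0x7E41
  0x7E41 + 0x9308 = 0x11149 → wrap carry → 0x114A
One's-complement sum = 0x114A.
Checksum = ~0x114A & 0xFFFF = 0xEEB5.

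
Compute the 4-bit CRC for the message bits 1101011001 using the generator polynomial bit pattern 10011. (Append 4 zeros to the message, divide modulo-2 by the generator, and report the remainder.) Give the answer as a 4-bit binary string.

1000

Append 4 zeros: 11010110010000. Divide by 10011 (XOR where the leading bit is 1):
  pos 0: 11010 XOR 10011 = 01001
  pos 1: 10011 XOR 10011 = 00000
  pos 6: 10010 XOR 10011 = 00001
Remainder (last 4 bits) = 1000. This is the CRC / FCS.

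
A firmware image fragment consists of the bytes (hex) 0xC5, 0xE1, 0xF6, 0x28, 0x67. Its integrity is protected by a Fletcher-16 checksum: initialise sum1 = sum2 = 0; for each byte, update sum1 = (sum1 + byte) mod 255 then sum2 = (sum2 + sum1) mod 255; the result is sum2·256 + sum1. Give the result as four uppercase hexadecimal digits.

Running sums (mod 255):
  after byte 0 (0xC5): sum1=197, sum2=197
  after byte 1 (0xE1): sum1=167, sum2=109
  after byte 2 (0xF6): sum1=158, sum2=12
  after byte 3 (0x28): sum1=198, sum2=210
  after byte 4 (0x67): sum1=46, sum2=1
Checksum = sum2·256 + sum1 = 1·256 + 46 = 302 = 0x012E.

012E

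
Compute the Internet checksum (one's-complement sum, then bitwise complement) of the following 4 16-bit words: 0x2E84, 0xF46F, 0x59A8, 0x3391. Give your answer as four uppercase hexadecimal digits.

One's-complement addition (fold any carry out of bit 15 back into bit 0):
  0x2E84 + 0xF46F = 0x122F3 → wrap carry → 0x22F4
  0x22F4 + 0x59A8 = 0x07C9C
  0x7C9C + 0x3391 = 0x0B02D
One's-complement sum = 0xB02D.
Checksum = ~0xB02D & 0xFFFF = 0x4FD2.

4FD2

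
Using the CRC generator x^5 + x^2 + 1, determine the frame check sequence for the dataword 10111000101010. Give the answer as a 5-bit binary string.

Append 5 zeros: 1011100010101000000. Divide by 100101 (XOR where the leading bit is 1):
  pos 0: 101110 XOR 100101 = 001011
  pos 2: 101100 XOR 100101 = 001001
  pos 4: 100110 XOR 100101 = 000011
  pos 8: 111010 XOR 100101 = 011111
  pos 9: 111110 XOR 100101 = 011011
  pos 10: 110110 XOR 100101 = 010011
  pos 11: 100110 XOR 100101 = 000011
Remainder (last 5 bits) = 01100. This is the CRC / FCS.

01100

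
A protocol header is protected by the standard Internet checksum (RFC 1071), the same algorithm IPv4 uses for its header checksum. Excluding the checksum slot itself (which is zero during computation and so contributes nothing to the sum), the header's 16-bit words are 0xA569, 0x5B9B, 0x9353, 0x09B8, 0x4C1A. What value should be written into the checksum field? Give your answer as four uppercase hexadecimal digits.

One's-complement addition (fold any carry out of bit 15 back into bit 0):
  0xA569 + 0x5B9B = 0x10104 → wrap carry → 0x0105
  0x0105 + 0x9353 = 0x09458
  0x9458 + 0x09B8 = 0x09E10
  0x9E10 + 0x4C1A = 0x0EA2A
One's-complement sum = 0xEA2A.
Checksum = ~0xEA2A & 0xFFFF = 0x15D5.

15D5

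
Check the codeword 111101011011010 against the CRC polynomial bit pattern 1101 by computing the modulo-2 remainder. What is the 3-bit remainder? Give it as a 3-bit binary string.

Modulo-2 division of 111101011011010 by 1101:
  pos 0: 1111 XOR 1101 = 0010
  pos 2: 1001 XOR 1101 = 0100
  pos 3: 1000 XOR 1101 = 0101
  pos 4: 1011 XOR 1101 = 0110
  pos 5: 1101 XOR 1101 = 0000
  pos 10: 1101 XOR 1101 = 0000
Remainder = 000 (zero — the frame passes the CRC check).

000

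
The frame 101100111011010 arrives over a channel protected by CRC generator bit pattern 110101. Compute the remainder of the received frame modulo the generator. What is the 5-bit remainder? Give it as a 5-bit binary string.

10000

Modulo-2 division of 101100111011010 by 110101:
  pos 0: 101100 XOR 110101 = 011001
  pos 1: 110011 XOR 110101 = 000110
  pos 4: 110110 XOR 110101 = 000011
  pos 8: 111101 XOR 110101 = 001000
Remainder = 10000 (nonzero — an error is detected).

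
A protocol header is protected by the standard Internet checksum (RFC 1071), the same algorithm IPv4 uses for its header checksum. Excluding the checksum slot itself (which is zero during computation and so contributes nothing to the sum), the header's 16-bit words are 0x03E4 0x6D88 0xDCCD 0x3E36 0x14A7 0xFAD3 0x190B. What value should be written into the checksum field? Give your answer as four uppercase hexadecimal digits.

One's-complement addition (fold any carry out of bit 15 back into bit 0):
  0x03E4 + 0x6D88 = 0x0716C
  0x716C + 0xDCCD = 0x14E39 → wrap carry → 0x4E3A
  0x4E3A + 0x3E36 = 0x08C70
  0x8C70 + 0x14A7 = 0x0A117
  0xA117 + 0xFAD3 = 0x19BEA → wrap carry → 0x9BEB
  0x9BEB + 0x190B = 0x0B4F6
One's-complement sum = 0xB4F6.
Checksum = ~0xB4F6 & 0xFFFF = 0x4B09.

4B09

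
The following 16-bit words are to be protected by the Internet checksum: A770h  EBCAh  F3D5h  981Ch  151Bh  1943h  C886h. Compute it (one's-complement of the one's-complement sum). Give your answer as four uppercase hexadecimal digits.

One's-complement addition (fold any carry out of bit 15 back into bit 0):
  0xA770 + 0xEBCA = 0x1933A → wrap carry → 0x933B
  0x933B + 0xF3D5 = 0x18710 → wrap carry → 0x8711
  0x8711 + 0x981C = 0x11F2D → wrap carry → 0x1F2E
  0x1F2E + 0x151B = 0x03449
  0x3449 + 0x1943 = 0x04D8C
  0x4D8C + 0xC886 = 0x11612 → wrap carry → 0x1613
One's-complement sum = 0x1613.
Checksum = ~0x1613 & 0xFFFF = 0xE9EC.

E9EC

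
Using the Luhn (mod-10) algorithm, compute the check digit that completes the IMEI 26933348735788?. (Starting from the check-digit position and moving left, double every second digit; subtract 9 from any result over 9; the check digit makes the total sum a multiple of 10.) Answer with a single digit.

2

Partial digits right→left: 8 8 7 5 3 7 8 4 3 3 3 9 6 2
Double every second digit counting from the check-digit position (so the 1st, 3rd, 5th, ... of the partial from the right).
  doubled (with −9 where >9): 7 5 6 7 6 6 3 → sum 40
  kept as-is: 8 5 7 4 3 9 2 → sum 38
Total = 40 + 38 = 78.
Check digit = (10 − (78 mod 10)) mod 10 = 2.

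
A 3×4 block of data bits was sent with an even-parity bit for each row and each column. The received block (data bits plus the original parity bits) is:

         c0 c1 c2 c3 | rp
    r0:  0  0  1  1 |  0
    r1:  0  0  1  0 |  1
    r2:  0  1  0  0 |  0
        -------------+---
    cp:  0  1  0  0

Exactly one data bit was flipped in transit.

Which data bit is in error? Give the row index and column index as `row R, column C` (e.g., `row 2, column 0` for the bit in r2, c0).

row 2, column 3

Recompute each row's even parity and compare to rp:
  r0: data parity 0, sent rp 0 → ok
  r1: data parity 1, sent rp 1 → ok
  r2: data parity 1, sent rp 0 → mismatch
Recompute each column's even parity and compare to cp:
  c0: data parity 0, sent cp 0 → ok
  c1: data parity 1, sent cp 1 → ok
  c2: data parity 0, sent cp 0 → ok
  c3: data parity 1, sent cp 0 → mismatch
Exactly one row (r2) and one column (c3) fail → the flipped bit is at their intersection.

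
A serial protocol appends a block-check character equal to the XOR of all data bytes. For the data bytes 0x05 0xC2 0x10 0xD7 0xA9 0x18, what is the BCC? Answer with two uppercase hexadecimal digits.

XOR the bytes together:
  start with 0x05
  0x05 ⊕ 0xC2 = 0xC7
  0xC7 ⊕ 0x10 = 0xD7
  0xD7 ⊕ 0xD7 = 0x00
  0x00 ⊕ 0xA9 = 0xA9
  0xA9 ⊕ 0x18 = 0xB1

B1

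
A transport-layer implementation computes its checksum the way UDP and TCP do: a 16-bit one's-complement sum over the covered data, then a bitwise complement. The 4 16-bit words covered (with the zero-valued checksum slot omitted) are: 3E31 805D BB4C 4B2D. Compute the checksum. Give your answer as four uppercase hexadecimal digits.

3AF7

One's-complement addition (fold any carry out of bit 15 back into bit 0):
  0x3E31 + 0x805D = 0x0BE8E
  0xBE8E + 0xBB4C = 0x179DA → wrap carry → 0x79DB
  0x79DB + 0x4B2D = 0x0C508
One's-complement sum = 0xC508.
Checksum = ~0xC508 & 0xFFFF = 0x3AF7.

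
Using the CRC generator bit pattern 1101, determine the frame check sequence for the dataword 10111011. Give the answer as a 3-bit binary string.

Append 3 zeros: 10111011000. Divide by 1101 (XOR where the leading bit is 1):
  pos 0: 1011 XOR 1101 = 0110
  pos 1: 1101 XOR 1101 = 0000
  pos 6: 1100 XOR 1101 = 0001
Remainder (last 3 bits) = 010. This is the CRC / FCS.

010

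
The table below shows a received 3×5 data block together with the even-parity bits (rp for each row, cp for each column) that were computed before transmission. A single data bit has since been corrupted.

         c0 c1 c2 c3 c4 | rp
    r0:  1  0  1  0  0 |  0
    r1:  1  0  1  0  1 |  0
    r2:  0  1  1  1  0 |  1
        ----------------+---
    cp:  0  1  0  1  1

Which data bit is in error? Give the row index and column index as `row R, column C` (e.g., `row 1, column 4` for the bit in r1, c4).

row 1, column 2

Recompute each row's even parity and compare to rp:
  r0: data parity 0, sent rp 0 → ok
  r1: data parity 1, sent rp 0 → mismatch
  r2: data parity 1, sent rp 1 → ok
Recompute each column's even parity and compare to cp:
  c0: data parity 0, sent cp 0 → ok
  c1: data parity 1, sent cp 1 → ok
  c2: data parity 1, sent cp 0 → mismatch
  c3: data parity 1, sent cp 1 → ok
  c4: data parity 1, sent cp 1 → ok
Exactly one row (r1) and one column (c2) fail → the flipped bit is at their intersection.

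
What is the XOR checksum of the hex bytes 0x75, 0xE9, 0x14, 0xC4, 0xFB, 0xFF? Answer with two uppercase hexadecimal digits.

48

XOR the bytes together:
  start with 0x75
  0x75 ⊕ 0xE9 = 0x9C
  0x9C ⊕ 0x14 = 0x88
  0x88 ⊕ 0xC4 = 0x4C
  0x4C ⊕ 0xFB = 0xB7
  0xB7 ⊕ 0xFF = 0x48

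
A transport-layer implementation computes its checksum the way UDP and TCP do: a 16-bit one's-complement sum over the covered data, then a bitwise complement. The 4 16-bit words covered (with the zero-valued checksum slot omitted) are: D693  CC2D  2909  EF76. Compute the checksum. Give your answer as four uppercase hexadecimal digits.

44BE

One's-complement addition (fold any carry out of bit 15 back into bit 0):
  0xD693 + 0xCC2D = 0x1A2C0 → wrap carry → 0xA2C1
  0xA2C1 + 0x2909 = 0x0CBCA
  0xCBCA + 0xEF76 = 0x1BB40 → wrap carry → 0xBB41
One's-complement sum = 0xBB41.
Checksum = ~0xBB41 & 0xFFFF = 0x44BE.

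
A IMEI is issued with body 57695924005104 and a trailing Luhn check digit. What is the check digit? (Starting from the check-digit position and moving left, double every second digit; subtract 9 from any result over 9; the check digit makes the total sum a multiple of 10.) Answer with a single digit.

6

Partial digits right→left: 4 0 1 5 0 0 4 2 9 5 9 6 7 5
Double every second digit counting from the check-digit position (so the 1st, 3rd, 5th, ... of the partial from the right).
  doubled (with −9 where >9): 8 2 0 8 9 9 5 → sum 41
  kept as-is: 0 5 0 2 5 6 5 → sum 23
Total = 41 + 23 = 64.
Check digit = (10 − (64 mod 10)) mod 10 = 6.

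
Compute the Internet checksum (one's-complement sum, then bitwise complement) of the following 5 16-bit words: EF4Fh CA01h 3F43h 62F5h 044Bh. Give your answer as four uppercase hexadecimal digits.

A02A

One's-complement addition (fold any carry out of bit 15 back into bit 0):
  0xEF4F + 0xCA01 = 0x1B950 → wrap carry → 0xB951
  0xB951 + 0x3F43 = 0x0F894
  0xF894 + 0x62F5 = 0x15B89 → wrap carry → 0x5B8A
  0x5B8A + 0x044B = 0x05FD5
One's-complement sum = 0x5FD5.
Checksum = ~0x5FD5 & 0xFFFF = 0xA02A.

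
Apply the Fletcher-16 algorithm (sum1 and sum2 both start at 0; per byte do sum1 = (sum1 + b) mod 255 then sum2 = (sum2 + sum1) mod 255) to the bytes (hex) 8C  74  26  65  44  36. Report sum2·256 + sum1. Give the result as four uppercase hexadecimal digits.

1907

Running sums (mod 255):
  after byte 0 (8C): sum1=140, sum2=140
  after byte 1 (74): sum1=1, sum2=141
  after byte 2 (26): sum1=39, sum2=180
  after byte 3 (65): sum1=140, sum2=65
  after byte 4 (44): sum1=208, sum2=18
  after byte 5 (36): sum1=7, sum2=25
Checksum = sum2·256 + sum1 = 25·256 + 7 = 6407 = 0x1907.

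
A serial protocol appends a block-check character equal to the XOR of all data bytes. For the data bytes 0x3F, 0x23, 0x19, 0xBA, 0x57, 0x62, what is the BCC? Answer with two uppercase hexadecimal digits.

8A

XOR the bytes together:
  start with 0x3F
  0x3F ⊕ 0x23 = 0x1C
  0x1C ⊕ 0x19 = 0x05
  0x05 ⊕ 0xBA = 0xBF
  0xBF ⊕ 0x57 = 0xE8
  0xE8 ⊕ 0x62 = 0x8A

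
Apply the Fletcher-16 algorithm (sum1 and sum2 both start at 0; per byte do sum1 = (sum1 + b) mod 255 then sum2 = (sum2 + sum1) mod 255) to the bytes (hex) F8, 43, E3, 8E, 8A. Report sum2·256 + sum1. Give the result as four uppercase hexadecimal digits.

3D39

Running sums (mod 255):
  after byte 0 (F8): sum1=248, sum2=248
  after byte 1 (43): sum1=60, sum2=53
  after byte 2 (E3): sum1=32, sum2=85
  after byte 3 (8E): sum1=174, sum2=4
  after byte 4 (8A): sum1=57, sum2=61
Checksum = sum2·256 + sum1 = 61·256 + 57 = 15673 = 0x3D39.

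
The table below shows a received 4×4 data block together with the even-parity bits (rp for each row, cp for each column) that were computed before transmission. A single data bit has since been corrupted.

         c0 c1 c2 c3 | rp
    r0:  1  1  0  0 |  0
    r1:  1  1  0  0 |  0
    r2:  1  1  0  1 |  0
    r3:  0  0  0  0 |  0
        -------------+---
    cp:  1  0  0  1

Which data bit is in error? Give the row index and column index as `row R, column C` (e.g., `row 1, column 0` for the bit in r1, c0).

row 2, column 1

Recompute each row's even parity and compare to rp:
  r0: data parity 0, sent rp 0 → ok
  r1: data parity 0, sent rp 0 → ok
  r2: data parity 1, sent rp 0 → mismatch
  r3: data parity 0, sent rp 0 → ok
Recompute each column's even parity and compare to cp:
  c0: data parity 1, sent cp 1 → ok
  c1: data parity 1, sent cp 0 → mismatch
  c2: data parity 0, sent cp 0 → ok
  c3: data parity 1, sent cp 1 → ok
Exactly one row (r2) and one column (c1) fail → the flipped bit is at their intersection.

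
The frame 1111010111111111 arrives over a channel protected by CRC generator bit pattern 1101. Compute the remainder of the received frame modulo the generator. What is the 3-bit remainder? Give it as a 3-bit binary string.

Modulo-2 division of 1111010111111111 by 1101:
  pos 0: 1111 XOR 1101 = 0010
  pos 2: 1001 XOR 1101 = 0100
  pos 3: 1000 XOR 1101 = 0101
  pos 4: 1011 XOR 1101 = 0110
  pos 5: 1101 XOR 1101 = 0000
  pos 9: 1111 XOR 1101 = 0010
  pos 11: 1011 XOR 1101 = 0110
  pos 12: 1101 XOR 1101 = 0000
Remainder = 000 (zero — the frame passes the CRC check).

000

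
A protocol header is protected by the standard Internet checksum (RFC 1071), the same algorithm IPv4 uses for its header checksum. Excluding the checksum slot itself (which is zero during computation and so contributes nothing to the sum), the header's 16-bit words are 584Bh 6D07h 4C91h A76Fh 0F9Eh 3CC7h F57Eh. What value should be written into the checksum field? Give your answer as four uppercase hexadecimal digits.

04C8

One's-complement addition (fold any carry out of bit 15 back into bit 0):
  0x584B + 0x6D07 = 0x0C552
  0xC552 + 0x4C91 = 0x111E3 → wrap carry → 0x11E4
  0x11E4 + 0xA76F = 0x0B953
  0xB953 + 0x0F9E = 0x0C8F1
  0xC8F1 + 0x3CC7 = 0x105B8 → wrap carry → 0x05B9
  0x05B9 + 0xF57E = 0x0FB37
One's-complement sum = 0xFB37.
Checksum = ~0xFB37 & 0xFFFF = 0x04C8.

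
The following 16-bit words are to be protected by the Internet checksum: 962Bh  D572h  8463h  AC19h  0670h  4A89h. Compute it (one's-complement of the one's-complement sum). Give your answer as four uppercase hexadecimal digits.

12EB

One's-complement addition (fold any carry out of bit 15 back into bit 0):
  0x962B + 0xD572 = 0x16B9D → wrap carry → 0x6B9E
  0x6B9E + 0x8463 = 0x0F001
  0xF001 + 0xAC19 = 0x19C1A → wrap carry → 0x9C1B
  0x9C1B + 0x0670 = 0x0A28B
  0xA28B + 0x4A89 = 0x0ED14
One's-complement sum = 0xED14.
Checksum = ~0xED14 & 0xFFFF = 0x12EB.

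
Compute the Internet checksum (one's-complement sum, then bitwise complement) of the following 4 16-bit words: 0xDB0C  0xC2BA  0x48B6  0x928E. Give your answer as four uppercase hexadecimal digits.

One's-complement addition (fold any carry out of bit 15 back into bit 0):
  0xDB0C + 0xC2BA = 0x19DC6 → wrap carry → 0x9DC7
  0x9DC7 + 0x48B6 = 0x0E67D
  0xE67D + 0x928E = 0x1790B → wrap carry → 0x790C
One's-complement sum = 0x790C.
Checksum = ~0x790C & 0xFFFF = 0x86F3.

86F3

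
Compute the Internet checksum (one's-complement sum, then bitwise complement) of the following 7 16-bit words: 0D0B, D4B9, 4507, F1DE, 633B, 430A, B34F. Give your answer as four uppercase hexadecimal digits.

One's-complement addition (fold any carry out of bit 15 back into bit 0):
  0x0D0B + 0xD4B9 = 0x0E1C4
  0xE1C4 + 0x4507 = 0x126CB → wrap carry → 0x26CC
  0x26CC + 0xF1DE = 0x118AA → wrap carry → 0x18AB
  0x18AB + 0x633B = 0x07BE6
  0x7BE6 + 0x430A = 0x0BEF0
  0xBEF0 + 0xB34F = 0x1723F → wrap carry → 0x7240
One's-complement sum = 0x7240.
Checksum = ~0x7240 & 0xFFFF = 0x8DBF.

8DBF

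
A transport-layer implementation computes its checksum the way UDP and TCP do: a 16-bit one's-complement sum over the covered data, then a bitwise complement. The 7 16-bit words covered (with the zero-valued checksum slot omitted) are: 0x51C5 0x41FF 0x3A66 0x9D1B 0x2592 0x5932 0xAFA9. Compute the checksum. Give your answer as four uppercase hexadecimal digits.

One's-complement addition (fold any carry out of bit 15 back into bit 0):
  0x51C5 + 0x41FF = 0x093C4
  0x93C4 + 0x3A66 = 0x0CE2A
  0xCE2A + 0x9D1B = 0x16B45 → wrap carry → 0x6B46
  0x6B46 + 0x2592 = 0x090D8
  0x90D8 + 0x5932 = 0x0EA0A
  0xEA0A + 0xAFA9 = 0x199B3 → wrap carry → 0x99B4
One's-complement sum = 0x99B4.
Checksum = ~0x99B4 & 0xFFFF = 0x664B.

664B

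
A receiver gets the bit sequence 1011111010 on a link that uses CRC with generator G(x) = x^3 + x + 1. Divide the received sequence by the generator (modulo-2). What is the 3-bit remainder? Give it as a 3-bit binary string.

000

Modulo-2 division of 1011111010 by 1011:
  pos 0: 1011 XOR 1011 = 0000
  pos 4: 1110 XOR 1011 = 0101
  pos 5: 1011 XOR 1011 = 0000
Remainder = 000 (zero — the frame passes the CRC check).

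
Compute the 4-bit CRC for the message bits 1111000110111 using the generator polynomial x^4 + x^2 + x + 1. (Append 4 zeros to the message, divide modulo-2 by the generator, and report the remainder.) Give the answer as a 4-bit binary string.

Append 4 zeros: 11110001101110000. Divide by 10111 (XOR where the leading bit is 1):
  pos 0: 11110 XOR 10111 = 01001
  pos 1: 10010 XOR 10111 = 00101
  pos 3: 10101 XOR 10111 = 00010
  pos 6: 10101 XOR 10111 = 00010
  pos 9: 10110 XOR 10111 = 00001
Remainder (last 4 bits) = 1000. This is the CRC / FCS.

1000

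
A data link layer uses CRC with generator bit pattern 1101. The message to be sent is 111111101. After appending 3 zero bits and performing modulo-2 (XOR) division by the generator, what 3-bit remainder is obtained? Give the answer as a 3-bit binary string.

Append 3 zeros: 111111101000. Divide by 1101 (XOR where the leading bit is 1):
  pos 0: 1111 XOR 1101 = 0010
  pos 2: 1011 XOR 1101 = 0110
  pos 3: 1101 XOR 1101 = 0000
  pos 8: 1000 XOR 1101 = 0101
Remainder (last 3 bits) = 101. This is the CRC / FCS.

101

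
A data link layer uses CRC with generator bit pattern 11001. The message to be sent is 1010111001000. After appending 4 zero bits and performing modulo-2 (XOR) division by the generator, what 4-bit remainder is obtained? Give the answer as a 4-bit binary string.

1101

Append 4 zeros: 10101110010000000. Divide by 11001 (XOR where the leading bit is 1):
  pos 0: 10101 XOR 11001 = 01100
  pos 1: 11001 XOR 11001 = 00000
  pos 6: 10010 XOR 11001 = 01011
  pos 7: 10110 XOR 11001 = 01111
  pos 8: 11110 XOR 11001 = 00111
  pos 10: 11100 XOR 11001 = 00101
  pos 12: 10100 XOR 11001 = 01101
Remainder (last 4 bits) = 1101. This is the CRC / FCS.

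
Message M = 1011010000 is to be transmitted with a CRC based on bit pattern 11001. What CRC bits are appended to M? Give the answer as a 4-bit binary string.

1111

Append 4 zeros: 10110100000000. Divide by 11001 (XOR where the leading bit is 1):
  pos 0: 10110 XOR 11001 = 01111
  pos 1: 11111 XOR 11001 = 00110
  pos 3: 11000 XOR 11001 = 00001
  pos 7: 10000 XOR 11001 = 01001
  pos 8: 10010 XOR 11001 = 01011
  pos 9: 10110 XOR 11001 = 01111
Remainder (last 4 bits) = 1111. This is the CRC / FCS.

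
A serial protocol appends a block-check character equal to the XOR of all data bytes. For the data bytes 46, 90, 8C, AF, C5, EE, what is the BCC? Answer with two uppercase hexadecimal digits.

XOR the bytes together:
  start with 0x46
  0x46 ⊕ 0x90 = 0xD6
  0xD6 ⊕ 0x8C = 0x5A
  0x5A ⊕ 0xAF = 0xF5
  0xF5 ⊕ 0xC5 = 0x30
  0x30 ⊕ 0xEE = 0xDE

DE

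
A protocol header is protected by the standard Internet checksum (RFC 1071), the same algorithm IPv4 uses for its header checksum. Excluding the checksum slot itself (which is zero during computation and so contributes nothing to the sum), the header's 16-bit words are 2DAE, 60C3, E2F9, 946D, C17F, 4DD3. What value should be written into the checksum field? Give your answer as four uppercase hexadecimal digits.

EAD3

One's-complement addition (fold any carry out of bit 15 back into bit 0):
  0x2DAE + 0x60C3 = 0x08E71
  0x8E71 + 0xE2F9 = 0x1716A → wrap carry → 0x716B
  0x716B + 0x946D = 0x105D8 → wrap carry → 0x05D9
  0x05D9 + 0xC17F = 0x0C758
  0xC758 + 0x4DD3 = 0x1152B → wrap carry → 0x152C
One's-complement sum = 0x152C.
Checksum = ~0x152C & 0xFFFF = 0xEAD3.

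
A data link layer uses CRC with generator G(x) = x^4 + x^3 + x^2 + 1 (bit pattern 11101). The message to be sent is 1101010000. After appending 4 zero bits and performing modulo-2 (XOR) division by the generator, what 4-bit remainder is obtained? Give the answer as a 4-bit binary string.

0011

Append 4 zeros: 11010100000000. Divide by 11101 (XOR where the leading bit is 1):
  pos 0: 11010 XOR 11101 = 00111
  pos 2: 11110 XOR 11101 = 00011
  pos 5: 11000 XOR 11101 = 00101
  pos 7: 10100 XOR 11101 = 01001
  pos 8: 10010 XOR 11101 = 01111
  pos 9: 11110 XOR 11101 = 00011
Remainder (last 4 bits) = 0011. This is the CRC / FCS.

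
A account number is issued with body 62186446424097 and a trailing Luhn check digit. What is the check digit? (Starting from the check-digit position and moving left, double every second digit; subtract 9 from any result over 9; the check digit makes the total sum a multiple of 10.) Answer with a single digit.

5

Partial digits right→left: 7 9 0 4 2 4 6 4 4 6 8 1 2 6
Double every second digit counting from the check-digit position (so the 1st, 3rd, 5th, ... of the partial from the right).
  doubled (with −9 where >9): 5 0 4 3 8 7 4 → sum 31
  kept as-is: 9 4 4 4 6 1 6 → sum 34
Total = 31 + 34 = 65.
Check digit = (10 − (65 mod 10)) mod 10 = 5.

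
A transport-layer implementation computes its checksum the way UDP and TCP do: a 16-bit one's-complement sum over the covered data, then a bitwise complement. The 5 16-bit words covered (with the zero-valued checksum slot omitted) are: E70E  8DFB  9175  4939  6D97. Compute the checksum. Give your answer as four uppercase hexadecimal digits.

One's-complement addition (fold any carry out of bit 15 back into bit 0):
  0xE70E + 0x8DFB = 0x17509 → wrap carry → 0x750A
  0x750A + 0x9175 = 0x1067F → wrap carry → 0x0680
  0x0680 + 0x4939 = 0x04FB9
  0x4FB9 + 0x6D97 = 0x0BD50
One's-complement sum = 0xBD50.
Checksum = ~0xBD50 & 0xFFFF = 0x42AF.

42AF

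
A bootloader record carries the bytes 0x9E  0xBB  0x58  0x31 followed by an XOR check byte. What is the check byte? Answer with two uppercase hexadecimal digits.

4C

XOR the bytes together:
  start with 0x9E
  0x9E ⊕ 0xBB = 0x25
  0x25 ⊕ 0x58 = 0x7D
  0x7D ⊕ 0x31 = 0x4C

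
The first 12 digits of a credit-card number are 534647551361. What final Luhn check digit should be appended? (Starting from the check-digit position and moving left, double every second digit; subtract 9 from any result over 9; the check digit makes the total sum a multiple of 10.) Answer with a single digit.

2

Partial digits right→left: 1 6 3 1 5 5 7 4 6 4 3 5
Double every second digit counting from the check-digit position (so the 1st, 3rd, 5th, ... of the partial from the right).
  doubled (with −9 where >9): 2 6 1 5 3 6 → sum 23
  kept as-is: 6 1 5 4 4 5 → sum 25
Total = 23 + 25 = 48.
Check digit = (10 − (48 mod 10)) mod 10 = 2.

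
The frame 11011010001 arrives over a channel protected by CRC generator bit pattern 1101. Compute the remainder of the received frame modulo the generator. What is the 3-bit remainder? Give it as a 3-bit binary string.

000

Modulo-2 division of 11011010001 by 1101:
  pos 0: 1101 XOR 1101 = 0000
  pos 4: 1010 XOR 1101 = 0111
  pos 5: 1110 XOR 1101 = 0011
  pos 7: 1101 XOR 1101 = 0000
Remainder = 000 (zero — the frame passes the CRC check).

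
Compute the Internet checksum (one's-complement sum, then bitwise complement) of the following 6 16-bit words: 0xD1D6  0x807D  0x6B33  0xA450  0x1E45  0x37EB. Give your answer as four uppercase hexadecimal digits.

One's-complement addition (fold any carry out of bit 15 back into bit 0):
  0xD1D6 + 0x807D = 0x15253 → wrap carry → 0x5254
  0x5254 + 0x6B33 = 0x0BD87
  0xBD87 + 0xA450 = 0x161D7 → wrap carry → 0x61D8
  0x61D8 + 0x1E45 = 0x0801D
  0x801D + 0x37EB = 0x0B808
One's-complement sum = 0xB808.
Checksum = ~0xB808 & 0xFFFF = 0x47F7.

47F7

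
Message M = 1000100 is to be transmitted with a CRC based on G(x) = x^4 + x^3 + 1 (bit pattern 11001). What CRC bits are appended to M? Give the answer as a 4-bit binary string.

Append 4 zeros: 10001000000. Divide by 11001 (XOR where the leading bit is 1):
  pos 0: 10001 XOR 11001 = 01000
  pos 1: 10000 XOR 11001 = 01001
  pos 2: 10010 XOR 11001 = 01011
  pos 3: 10110 XOR 11001 = 01111
  pos 4: 11110 XOR 11001 = 00111
  pos 6: 11100 XOR 11001 = 00101
Remainder (last 4 bits) = 0101. This is the CRC / FCS.

0101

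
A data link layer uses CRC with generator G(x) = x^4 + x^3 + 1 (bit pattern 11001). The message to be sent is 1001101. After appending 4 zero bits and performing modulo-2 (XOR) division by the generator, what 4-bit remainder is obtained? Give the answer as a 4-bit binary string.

1011

Append 4 zeros: 10011010000. Divide by 11001 (XOR where the leading bit is 1):
  pos 0: 10011 XOR 11001 = 01010
  pos 1: 10100 XOR 11001 = 01101
  pos 2: 11011 XOR 11001 = 00010
  pos 5: 10000 XOR 11001 = 01001
  pos 6: 10010 XOR 11001 = 01011
Remainder (last 4 bits) = 1011. This is the CRC / FCS.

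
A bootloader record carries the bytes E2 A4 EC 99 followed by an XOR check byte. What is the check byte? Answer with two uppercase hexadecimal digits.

33

XOR the bytes together:
  start with 0xE2
  0xE2 ⊕ 0xA4 = 0x46
  0x46 ⊕ 0xEC = 0xAA
  0xAA ⊕ 0x99 = 0x33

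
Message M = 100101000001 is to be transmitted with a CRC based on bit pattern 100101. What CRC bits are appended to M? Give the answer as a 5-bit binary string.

Append 5 zeros: 10010100000100000. Divide by 100101 (XOR where the leading bit is 1):
  pos 0: 100101 XOR 100101 = 000000
  pos 11: 100000 XOR 100101 = 000101
Remainder (last 5 bits) = 00101. This is the CRC / FCS.

00101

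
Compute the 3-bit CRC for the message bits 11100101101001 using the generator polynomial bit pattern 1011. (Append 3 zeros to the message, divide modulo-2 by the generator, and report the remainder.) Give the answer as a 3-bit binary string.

001

Append 3 zeros: 11100101101001000. Divide by 1011 (XOR where the leading bit is 1):
  pos 0: 1110 XOR 1011 = 0101
  pos 1: 1010 XOR 1011 = 0001
  pos 4: 1101 XOR 1011 = 0110
  pos 5: 1101 XOR 1011 = 0110
  pos 6: 1100 XOR 1011 = 0111
  pos 7: 1111 XOR 1011 = 0100
  pos 8: 1000 XOR 1011 = 0011
  pos 10: 1101 XOR 1011 = 0110
  pos 11: 1100 XOR 1011 = 0111
  pos 12: 1110 XOR 1011 = 0101
  pos 13: 1010 XOR 1011 = 0001
Remainder (last 3 bits) = 001. This is the CRC / FCS.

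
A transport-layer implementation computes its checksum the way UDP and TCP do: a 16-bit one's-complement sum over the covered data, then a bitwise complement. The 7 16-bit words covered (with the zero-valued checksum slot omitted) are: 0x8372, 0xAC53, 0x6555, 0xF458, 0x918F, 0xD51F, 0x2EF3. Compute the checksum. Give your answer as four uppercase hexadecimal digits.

E0E8

One's-complement addition (fold any carry out of bit 15 back into bit 0):
  0x8372 + 0xAC53 = 0x12FC5 → wrap carry → 0x2FC6
  0x2FC6 + 0x6555 = 0x0951B
  0x951B + 0xF458 = 0x18973 → wrap carry → 0x8974
  0x8974 + 0x918F = 0x11B03 → wrap carry → 0x1B04
  0x1B04 + 0xD51F = 0x0F023
  0xF023 + 0x2EF3 = 0x11F16 → wrap carry → 0x1F17
One's-complement sum = 0x1F17.
Checksum = ~0x1F17 & 0xFFFF = 0xE0E8.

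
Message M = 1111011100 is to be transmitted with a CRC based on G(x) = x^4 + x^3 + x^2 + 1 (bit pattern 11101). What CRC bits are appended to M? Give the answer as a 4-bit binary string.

0001

Append 4 zeros: 11110111000000. Divide by 11101 (XOR where the leading bit is 1):
  pos 0: 11110 XOR 11101 = 00011
  pos 3: 11111 XOR 11101 = 00010
  pos 6: 10000 XOR 11101 = 01101
  pos 7: 11010 XOR 11101 = 00111
  pos 9: 11100 XOR 11101 = 00001
Remainder (last 4 bits) = 0001. This is the CRC / FCS.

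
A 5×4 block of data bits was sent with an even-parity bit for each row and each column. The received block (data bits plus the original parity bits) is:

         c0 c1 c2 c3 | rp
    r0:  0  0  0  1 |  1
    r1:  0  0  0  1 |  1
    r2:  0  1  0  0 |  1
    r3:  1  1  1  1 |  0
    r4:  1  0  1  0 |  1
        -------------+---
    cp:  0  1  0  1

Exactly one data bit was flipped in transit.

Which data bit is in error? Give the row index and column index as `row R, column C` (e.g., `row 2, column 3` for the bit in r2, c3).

Recompute each row's even parity and compare to rp:
  r0: data parity 1, sent rp 1 → ok
  r1: data parity 1, sent rp 1 → ok
  r2: data parity 1, sent rp 1 → ok
  r3: data parity 0, sent rp 0 → ok
  r4: data parity 0, sent rp 1 → mismatch
Recompute each column's even parity and compare to cp:
  c0: data parity 0, sent cp 0 → ok
  c1: data parity 0, sent cp 1 → mismatch
  c2: data parity 0, sent cp 0 → ok
  c3: data parity 1, sent cp 1 → ok
Exactly one row (r4) and one column (c1) fail → the flipped bit is at their intersection.

row 4, column 1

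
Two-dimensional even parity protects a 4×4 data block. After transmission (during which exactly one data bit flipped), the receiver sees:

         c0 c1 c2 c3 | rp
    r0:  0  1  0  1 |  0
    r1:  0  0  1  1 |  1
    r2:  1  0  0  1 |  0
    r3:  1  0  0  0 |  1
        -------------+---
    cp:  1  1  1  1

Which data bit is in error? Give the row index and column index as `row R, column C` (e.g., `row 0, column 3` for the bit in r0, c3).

Recompute each row's even parity and compare to rp:
  r0: data parity 0, sent rp 0 → ok
  r1: data parity 0, sent rp 1 → mismatch
  r2: data parity 0, sent rp 0 → ok
  r3: data parity 1, sent rp 1 → ok
Recompute each column's even parity and compare to cp:
  c0: data parity 0, sent cp 1 → mismatch
  c1: data parity 1, sent cp 1 → ok
  c2: data parity 1, sent cp 1 → ok
  c3: data parity 1, sent cp 1 → ok
Exactly one row (r1) and one column (c0) fail → the flipped bit is at their intersection.

row 1, column 0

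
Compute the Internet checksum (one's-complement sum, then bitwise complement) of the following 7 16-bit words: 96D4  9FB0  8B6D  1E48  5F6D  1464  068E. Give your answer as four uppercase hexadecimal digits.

One's-complement addition (fold any carry out of bit 15 back into bit 0):
  0x96D4 + 0x9FB0 = 0x13684 → wrap carry → 0x3685
  0x3685 + 0x8B6D = 0x0C1F2
  0xC1F2 + 0x1E48 = 0x0E03A
  0xE03A + 0x5F6D = 0x13FA7 → wrap carry → 0x3FA8
  0x3FA8 + 0x1464 = 0x0540C
  0x540C + 0x068E = 0x05A9A
One's-complement sum = 0x5A9A.
Checksum = ~0x5A9A & 0xFFFF = 0xA565.

A565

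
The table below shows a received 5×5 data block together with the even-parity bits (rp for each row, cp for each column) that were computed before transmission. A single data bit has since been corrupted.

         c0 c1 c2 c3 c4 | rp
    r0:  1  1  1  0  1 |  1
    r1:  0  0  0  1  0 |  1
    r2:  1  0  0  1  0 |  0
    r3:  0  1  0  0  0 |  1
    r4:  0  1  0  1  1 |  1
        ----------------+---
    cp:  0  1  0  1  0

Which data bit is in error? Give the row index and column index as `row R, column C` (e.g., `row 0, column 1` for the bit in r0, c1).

row 0, column 2

Recompute each row's even parity and compare to rp:
  r0: data parity 0, sent rp 1 → mismatch
  r1: data parity 1, sent rp 1 → ok
  r2: data parity 0, sent rp 0 → ok
  r3: data parity 1, sent rp 1 → ok
  r4: data parity 1, sent rp 1 → ok
Recompute each column's even parity and compare to cp:
  c0: data parity 0, sent cp 0 → ok
  c1: data parity 1, sent cp 1 → ok
  c2: data parity 1, sent cp 0 → mismatch
  c3: data parity 1, sent cp 1 → ok
  c4: data parity 0, sent cp 0 → ok
Exactly one row (r0) and one column (c2) fail → the flipped bit is at their intersection.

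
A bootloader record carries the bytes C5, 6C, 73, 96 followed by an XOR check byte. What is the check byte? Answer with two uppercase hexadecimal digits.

XOR the bytes together:
  start with 0xC5
  0xC5 ⊕ 0x6C = 0xA9
  0xA9 ⊕ 0x73 = 0xDA
  0xDA ⊕ 0x96 = 0x4C

4C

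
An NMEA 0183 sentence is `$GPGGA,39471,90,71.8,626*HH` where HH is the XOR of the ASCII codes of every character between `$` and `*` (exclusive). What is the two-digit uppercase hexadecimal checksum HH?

XOR the ASCII codes of the payload characters:
  'G' = 0x47 → acc = 0x47
  'P' = 0x50 → acc = 0x17
  'G' = 0x47 → acc = 0x50
  'G' = 0x47 → acc = 0x17
  'A' = 0x41 → acc = 0x56
  ',' = 0x2C → acc = 0x7A
  '3' = 0x33 → acc = 0x49
  '9' = 0x39 → acc = 0x70
  '4' = 0x34 → acc = 0x44
  '7' = 0x37 → acc = 0x73
  '1' = 0x31 → acc = 0x42
  ',' = 0x2C → acc = 0x6E
  '9' = 0x39 → acc = 0x57
  '0' = 0x30 → acc = 0x67
  ',' = 0x2C → acc = 0x4B
  '7' = 0x37 → acc = 0x7C
  '1' = 0x31 → acc = 0x4D
  '.' = 0x2E → acc = 0x63
  '8' = 0x38 → acc = 0x5B
  ',' = 0x2C → acc = 0x77
  '6' = 0x36 → acc = 0x41
  '2' = 0x32 → acc = 0x73
  '6' = 0x36 → acc = 0x45
Checksum = 0x45.

45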